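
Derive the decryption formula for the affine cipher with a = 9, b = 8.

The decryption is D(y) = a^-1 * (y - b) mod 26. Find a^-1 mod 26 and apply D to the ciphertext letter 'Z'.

Step 1: Find a^-1, the modular inverse of 9 mod 26.
Step 2: We need 9 * a^-1 = 1 (mod 26).
Step 3: 9 * 3 = 27 = 1 * 26 + 1, so a^-1 = 3.
Step 4: D(y) = 3(y - 8) mod 26.
Step 5: Apply to 'Z' (y = 25): D(25) = 3 * (25 - 8) mod 26 = 3 * 17 mod 26 = 25 -> 'Z'.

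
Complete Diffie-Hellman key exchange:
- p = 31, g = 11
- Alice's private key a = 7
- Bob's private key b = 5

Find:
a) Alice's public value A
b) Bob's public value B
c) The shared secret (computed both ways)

Step 1: A = g^a mod p = 11^7 mod 31 = 13.
Step 2: B = g^b mod p = 11^5 mod 31 = 6.
Step 3: Alice computes s = B^a mod p = 6^7 mod 31 = 6.
Step 4: Bob computes s = A^b mod p = 13^5 mod 31 = 6.
Both sides agree: shared secret = 6.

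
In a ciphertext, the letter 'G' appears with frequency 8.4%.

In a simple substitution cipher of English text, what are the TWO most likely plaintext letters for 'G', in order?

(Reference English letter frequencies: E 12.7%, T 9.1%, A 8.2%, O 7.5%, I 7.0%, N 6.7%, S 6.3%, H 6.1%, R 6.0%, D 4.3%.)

Step 1: Observed frequency of 'G' is 8.4%.
Step 2: Compute distances to each reference frequency and sort:
  A (8.2%): difference = 0.2% <-- BEST
  T (9.1%): difference = 0.7% <-- RUNNER-UP
  O (7.5%): difference = 0.9%
  I (7.0%): difference = 1.4%
  N (6.7%): difference = 1.7%
Step 3: Most likely is 'A' (8.2%, diff 0.2%); second most likely is 'T' (9.1%, diff 0.7%).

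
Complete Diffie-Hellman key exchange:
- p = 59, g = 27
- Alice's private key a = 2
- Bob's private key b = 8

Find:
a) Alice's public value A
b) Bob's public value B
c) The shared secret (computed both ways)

Step 1: A = g^a mod p = 27^2 mod 59 = 21.
Step 2: B = g^b mod p = 27^8 mod 59 = 17.
Step 3: Alice computes s = B^a mod p = 17^2 mod 59 = 53.
Step 4: Bob computes s = A^b mod p = 21^8 mod 59 = 53.
Both sides agree: shared secret = 53.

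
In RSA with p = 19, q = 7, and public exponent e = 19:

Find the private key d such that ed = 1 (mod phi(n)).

Step 1: n = 19 * 7 = 133.
Step 2: phi(n) = 18 * 6 = 108.
Step 3: Find d such that 19 * d = 1 (mod 108).
Step 4: d = 19^(-1) mod 108 = 91.
Verification: 19 * 91 = 1729 = 16 * 108 + 1.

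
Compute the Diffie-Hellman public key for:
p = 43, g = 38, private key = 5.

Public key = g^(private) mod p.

Step 1: A = g^a mod p = 38^5 mod 43.
  38^1 mod 43 = 38
  38^2 mod 43 = (38 * 38) mod 43 = 25
  38^3 mod 43 = (25 * 38) mod 43 = 4
  38^4 mod 43 = (4 * 38) mod 43 = 23
  38^5 mod 43 = (23 * 38) mod 43 = 14
Result: A = 14.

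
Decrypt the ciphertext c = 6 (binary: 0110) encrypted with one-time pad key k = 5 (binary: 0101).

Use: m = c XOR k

Step 1: XOR ciphertext with key:
  Ciphertext: 0110
  Key:        0101
  XOR:        0011
Step 2: Plaintext = 0011 = 3 in decimal.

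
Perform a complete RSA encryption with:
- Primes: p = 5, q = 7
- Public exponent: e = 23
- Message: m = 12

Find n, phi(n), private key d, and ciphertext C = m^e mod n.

Step 1: n = 5 * 7 = 35.
Step 2: phi(n) = (5-1)(7-1) = 4 * 6 = 24.
Step 3: Find d = 23^(-1) mod 24 = 23.
  Verify: 23 * 23 = 529 = 1 (mod 24).
Step 4: C = 12^23 mod 35 = 3.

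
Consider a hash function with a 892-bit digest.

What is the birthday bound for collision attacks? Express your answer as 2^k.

Step 1: The birthday paradox gives collision probability ~50% after sqrt(2^n) = 2^(n/2) hashes.
Step 2: For 892-bit output: 2^(892/2) = 2^446.
Step 3: Approximately 2^446 hash computations needed.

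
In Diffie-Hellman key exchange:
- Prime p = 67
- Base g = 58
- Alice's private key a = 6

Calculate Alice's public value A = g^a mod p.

Step 1: A = g^a mod p = 58^6 mod 67.
  58^1 mod 67 = 58
  58^2 mod 67 = (58 * 58) mod 67 = 14
  58^3 mod 67 = (14 * 58) mod 67 = 8
  58^4 mod 67 = (8 * 58) mod 67 = 62
  58^5 mod 67 = (62 * 58) mod 67 = 45
  58^6 mod 67 = (45 * 58) mod 67 = 64
Result: A = 64.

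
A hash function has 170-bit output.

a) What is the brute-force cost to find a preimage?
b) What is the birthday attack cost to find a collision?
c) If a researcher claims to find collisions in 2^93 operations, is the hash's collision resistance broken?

Step 1: Preimage resistance requires brute-force of 2^170 operations.
Step 2: Collision resistance (birthday bound) = 2^(170/2) = 2^85.
Step 3: The claimed attack costs 2^93 operations.
Step 4: Since 2^93 >= 2^85, the claimed attack is no faster than the generic birthday attack, so this does not break collision resistance.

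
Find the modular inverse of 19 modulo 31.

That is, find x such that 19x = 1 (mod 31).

Step 1: We need x such that 19 * x = 1 (mod 31).
Step 2: Using the extended Euclidean algorithm or trial:
  19 * 18 = 342 = 11 * 31 + 1.
Step 3: Since 342 mod 31 = 1, the inverse is x = 18.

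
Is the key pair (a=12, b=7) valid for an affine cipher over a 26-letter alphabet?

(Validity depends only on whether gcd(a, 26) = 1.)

Step 1: Compute gcd(12, 26).
Step 2: gcd(12, 26) = 2.
Since gcd = 2 != 1, 12 shares a common factor with 26, so it cannot be used.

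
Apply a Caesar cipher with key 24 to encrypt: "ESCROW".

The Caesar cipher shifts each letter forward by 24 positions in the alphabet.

Step 1: For each letter, shift forward by 24 positions (mod 26).
  E (position 4) -> position (4+24) mod 26 = 2 -> C
  S (position 18) -> position (18+24) mod 26 = 16 -> Q
  C (position 2) -> position (2+24) mod 26 = 0 -> A
  R (position 17) -> position (17+24) mod 26 = 15 -> P
  O (position 14) -> position (14+24) mod 26 = 12 -> M
  W (position 22) -> position (22+24) mod 26 = 20 -> U
Result: CQAPMU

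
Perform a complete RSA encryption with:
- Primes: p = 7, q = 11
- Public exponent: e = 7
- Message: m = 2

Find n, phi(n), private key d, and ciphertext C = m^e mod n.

Step 1: n = 7 * 11 = 77.
Step 2: phi(n) = (7-1)(11-1) = 6 * 10 = 60.
Step 3: Find d = 7^(-1) mod 60 = 43.
  Verify: 7 * 43 = 301 = 1 (mod 60).
Step 4: C = 2^7 mod 77 = 51.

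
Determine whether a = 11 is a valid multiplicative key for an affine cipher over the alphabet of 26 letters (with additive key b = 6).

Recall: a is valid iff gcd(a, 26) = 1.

Step 1: Compute gcd(11, 26).
Step 2: gcd(11, 26) = 1.
Since gcd = 1, 11 is coprime with 26, so it is a valid key.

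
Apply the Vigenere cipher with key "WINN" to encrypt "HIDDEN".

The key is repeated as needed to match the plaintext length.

Step 1: Repeat key to match plaintext length:
  Plaintext: HIDDEN
  Key:       WINNWI
Step 2: Encrypt each letter:
  H(7) + W(22) = (7+22) mod 26 = 3 = D
  I(8) + I(8) = (8+8) mod 26 = 16 = Q
  D(3) + N(13) = (3+13) mod 26 = 16 = Q
  D(3) + N(13) = (3+13) mod 26 = 16 = Q
  E(4) + W(22) = (4+22) mod 26 = 0 = A
  N(13) + I(8) = (13+8) mod 26 = 21 = V
Ciphertext: DQQQAV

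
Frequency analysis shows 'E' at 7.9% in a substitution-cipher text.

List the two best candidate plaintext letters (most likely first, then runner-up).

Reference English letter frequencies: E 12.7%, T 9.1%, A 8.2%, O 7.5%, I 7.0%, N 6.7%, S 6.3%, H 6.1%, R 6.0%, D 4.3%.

Step 1: Observed frequency of 'E' is 7.9%.
Step 2: Compute distances to each reference frequency and sort:
  A (8.2%): difference = 0.3% <-- BEST
  O (7.5%): difference = 0.4% <-- RUNNER-UP
  I (7.0%): difference = 0.9%
  T (9.1%): difference = 1.2%
  N (6.7%): difference = 1.2%
Step 3: Most likely is 'A' (8.2%, diff 0.3%); second most likely is 'O' (7.5%, diff 0.4%).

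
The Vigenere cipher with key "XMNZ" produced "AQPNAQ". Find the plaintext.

Step 1: Extend key: XMNZXM
Step 2: Decrypt each letter (c - k) mod 26:
  A(0) - X(23) = (0-23) mod 26 = 3 = D
  Q(16) - M(12) = (16-12) mod 26 = 4 = E
  P(15) - N(13) = (15-13) mod 26 = 2 = C
  N(13) - Z(25) = (13-25) mod 26 = 14 = O
  A(0) - X(23) = (0-23) mod 26 = 3 = D
  Q(16) - M(12) = (16-12) mod 26 = 4 = E
Plaintext: DECODE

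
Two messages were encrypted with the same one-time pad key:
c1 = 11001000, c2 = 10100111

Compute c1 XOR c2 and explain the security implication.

Step 1: c1 XOR c2 = (m1 XOR k) XOR (m2 XOR k).
Step 2: By XOR associativity/commutativity: = m1 XOR m2 XOR k XOR k = m1 XOR m2.
Step 3: 11001000 XOR 10100111 = 01101111 = 111.
Step 4: The key cancels out! An attacker learns m1 XOR m2 = 111, revealing the relationship between plaintexts.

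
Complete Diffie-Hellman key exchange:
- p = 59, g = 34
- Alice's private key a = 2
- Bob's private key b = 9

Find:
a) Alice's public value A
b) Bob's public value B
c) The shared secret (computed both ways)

Step 1: A = g^a mod p = 34^2 mod 59 = 35.
Step 2: B = g^b mod p = 34^9 mod 59 = 56.
Step 3: Alice computes s = B^a mod p = 56^2 mod 59 = 9.
Step 4: Bob computes s = A^b mod p = 35^9 mod 59 = 9.
Both sides agree: shared secret = 9.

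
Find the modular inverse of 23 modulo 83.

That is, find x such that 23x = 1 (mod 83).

Step 1: We need x such that 23 * x = 1 (mod 83).
Step 2: Using the extended Euclidean algorithm or trial:
  23 * 65 = 1495 = 18 * 83 + 1.
Step 3: Since 1495 mod 83 = 1, the inverse is x = 65.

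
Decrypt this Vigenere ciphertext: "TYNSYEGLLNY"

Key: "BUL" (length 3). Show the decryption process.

Step 1: Key 'BUL' has length 3. Extended key: BULBULBULBU
Step 2: Decrypt each position:
  T(19) - B(1) = 18 = S
  Y(24) - U(20) = 4 = E
  N(13) - L(11) = 2 = C
  S(18) - B(1) = 17 = R
  Y(24) - U(20) = 4 = E
  E(4) - L(11) = 19 = T
  G(6) - B(1) = 5 = F
  L(11) - U(20) = 17 = R
  L(11) - L(11) = 0 = A
  N(13) - B(1) = 12 = M
  Y(24) - U(20) = 4 = E
Plaintext: SECRETFRAME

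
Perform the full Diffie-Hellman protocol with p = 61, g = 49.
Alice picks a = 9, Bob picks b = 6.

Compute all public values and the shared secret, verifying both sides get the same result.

Step 1: A = g^a mod p = 49^9 mod 61 = 52.
Step 2: B = g^b mod p = 49^6 mod 61 = 34.
Step 3: Alice computes s = B^a mod p = 34^9 mod 61 = 9.
Step 4: Bob computes s = A^b mod p = 52^6 mod 61 = 9.
Both sides agree: shared secret = 9.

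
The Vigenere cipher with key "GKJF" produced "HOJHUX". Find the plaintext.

Step 1: Extend key: GKJFGK
Step 2: Decrypt each letter (c - k) mod 26:
  H(7) - G(6) = (7-6) mod 26 = 1 = B
  O(14) - K(10) = (14-10) mod 26 = 4 = E
  J(9) - J(9) = (9-9) mod 26 = 0 = A
  H(7) - F(5) = (7-5) mod 26 = 2 = C
  U(20) - G(6) = (20-6) mod 26 = 14 = O
  X(23) - K(10) = (23-10) mod 26 = 13 = N
Plaintext: BEACON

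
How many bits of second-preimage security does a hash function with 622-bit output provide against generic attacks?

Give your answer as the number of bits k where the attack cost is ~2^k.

Step 1: The hash has a 622-bit output.
Step 2: Second-preimage resistance means: given a specific input x, it should be infeasible to find a different y with h(y) = h(x).
With a 622-bit output, a generic search for a second preimage costs about 2^622 evaluations (each trial matches the fixed target with probability 2^-622).
Step 3: Security level = 622 bits.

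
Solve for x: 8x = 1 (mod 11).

Step 1: We need x such that 8 * x = 1 (mod 11).
Step 2: Using the extended Euclidean algorithm or trial:
  8 * 7 = 56 = 5 * 11 + 1.
Step 3: Since 56 mod 11 = 1, the inverse is x = 7.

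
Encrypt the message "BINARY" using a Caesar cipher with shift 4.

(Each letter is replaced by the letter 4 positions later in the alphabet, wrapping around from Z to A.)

Step 1: For each letter, shift forward by 4 positions (mod 26).
  B (position 1) -> position (1+4) mod 26 = 5 -> F
  I (position 8) -> position (8+4) mod 26 = 12 -> M
  N (position 13) -> position (13+4) mod 26 = 17 -> R
  A (position 0) -> position (0+4) mod 26 = 4 -> E
  R (position 17) -> position (17+4) mod 26 = 21 -> V
  Y (position 24) -> position (24+4) mod 26 = 2 -> C
Result: FMREVC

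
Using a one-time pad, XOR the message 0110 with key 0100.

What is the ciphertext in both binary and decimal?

Step 1: Write out the XOR operation bit by bit:
  Message: 0110
  Key:     0100
  XOR:     0010
Step 2: Convert to decimal: 0010 = 2.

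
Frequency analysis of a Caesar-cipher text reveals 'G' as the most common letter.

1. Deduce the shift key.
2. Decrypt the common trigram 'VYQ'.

Step 1: In English, 'E' is the most frequent letter (12.7%).
Step 2: The most frequent ciphertext letter is 'G' (position 6).
Step 3: Shift = (6 - 4) mod 26 = 2.
Step 4: Decrypt 'VYQ' by shifting back 2:
  V -> T
  Y -> W
  Q -> O
Step 5: 'VYQ' decrypts to 'TWO'.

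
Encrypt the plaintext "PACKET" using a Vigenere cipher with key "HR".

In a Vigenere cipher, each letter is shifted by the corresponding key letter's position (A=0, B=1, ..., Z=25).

Step 1: Repeat key to match plaintext length:
  Plaintext: PACKET
  Key:       HRHRHR
Step 2: Encrypt each letter:
  P(15) + H(7) = (15+7) mod 26 = 22 = W
  A(0) + R(17) = (0+17) mod 26 = 17 = R
  C(2) + H(7) = (2+7) mod 26 = 9 = J
  K(10) + R(17) = (10+17) mod 26 = 1 = B
  E(4) + H(7) = (4+7) mod 26 = 11 = L
  T(19) + R(17) = (19+17) mod 26 = 10 = K
Ciphertext: WRJBLK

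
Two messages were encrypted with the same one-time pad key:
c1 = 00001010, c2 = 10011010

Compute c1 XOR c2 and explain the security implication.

Step 1: c1 XOR c2 = (m1 XOR k) XOR (m2 XOR k).
Step 2: By XOR associativity/commutativity: = m1 XOR m2 XOR k XOR k = m1 XOR m2.
Step 3: 00001010 XOR 10011010 = 10010000 = 144.
Step 4: The key cancels out! An attacker learns m1 XOR m2 = 144, revealing the relationship between plaintexts.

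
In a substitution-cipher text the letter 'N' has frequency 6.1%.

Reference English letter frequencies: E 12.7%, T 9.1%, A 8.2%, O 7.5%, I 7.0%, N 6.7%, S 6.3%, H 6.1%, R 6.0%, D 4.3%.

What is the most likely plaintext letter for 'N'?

Step 1: The observed frequency is 6.1%.
Step 2: Compare with English frequencies:
  E: 12.7% (difference: 6.6%)
  T: 9.1% (difference: 3.0%)
  A: 8.2% (difference: 2.1%)
  O: 7.5% (difference: 1.4%)
  I: 7.0% (difference: 0.9%)
  N: 6.7% (difference: 0.6%)
  S: 6.3% (difference: 0.2%)
  H: 6.1% (difference: 0.0%) <-- closest
  R: 6.0% (difference: 0.1%)
  D: 4.3% (difference: 1.8%)
Step 3: 'N' most likely represents 'H' (frequency 6.1%).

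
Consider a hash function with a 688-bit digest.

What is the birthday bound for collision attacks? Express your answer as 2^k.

Step 1: The birthday paradox gives collision probability ~50% after sqrt(2^n) = 2^(n/2) hashes.
Step 2: For 688-bit output: 2^(688/2) = 2^344.
Step 3: Approximately 2^344 hash computations needed.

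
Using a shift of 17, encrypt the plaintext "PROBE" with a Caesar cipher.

Step 1: For each letter, shift forward by 17 positions (mod 26).
  P (position 15) -> position (15+17) mod 26 = 6 -> G
  R (position 17) -> position (17+17) mod 26 = 8 -> I
  O (position 14) -> position (14+17) mod 26 = 5 -> F
  B (position 1) -> position (1+17) mod 26 = 18 -> S
  E (position 4) -> position (4+17) mod 26 = 21 -> V
Result: GIFSV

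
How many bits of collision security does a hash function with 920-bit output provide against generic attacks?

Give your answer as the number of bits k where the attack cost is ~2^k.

Step 1: The hash has a 920-bit output.
Step 2: Collision resistance means it should be infeasible to find any x != y with h(x) = h(y).
By the birthday bound, a generic collision search succeeds after about sqrt(2^920) = 2^(920/2) = 2^460 evaluations.
Step 3: Security level = 460 bits.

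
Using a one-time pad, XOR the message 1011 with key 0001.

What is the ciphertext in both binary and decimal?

Step 1: Write out the XOR operation bit by bit:
  Message: 1011
  Key:     0001
  XOR:     1010
Step 2: Convert to decimal: 1010 = 10.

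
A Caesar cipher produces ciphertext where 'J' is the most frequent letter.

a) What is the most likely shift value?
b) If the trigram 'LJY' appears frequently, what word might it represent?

Step 1: In English, 'E' is the most frequent letter (12.7%).
Step 2: The most frequent ciphertext letter is 'J' (position 9).
Step 3: Shift = (9 - 4) mod 26 = 5.
Step 4: Decrypt 'LJY' by shifting back 5:
  L -> G
  J -> E
  Y -> T
Step 5: 'LJY' decrypts to 'GET'.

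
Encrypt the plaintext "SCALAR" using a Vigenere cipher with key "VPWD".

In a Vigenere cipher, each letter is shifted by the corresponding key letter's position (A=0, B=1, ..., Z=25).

Step 1: Repeat key to match plaintext length:
  Plaintext: SCALAR
  Key:       VPWDVP
Step 2: Encrypt each letter:
  S(18) + V(21) = (18+21) mod 26 = 13 = N
  C(2) + P(15) = (2+15) mod 26 = 17 = R
  A(0) + W(22) = (0+22) mod 26 = 22 = W
  L(11) + D(3) = (11+3) mod 26 = 14 = O
  A(0) + V(21) = (0+21) mod 26 = 21 = V
  R(17) + P(15) = (17+15) mod 26 = 6 = G
Ciphertext: NRWOVG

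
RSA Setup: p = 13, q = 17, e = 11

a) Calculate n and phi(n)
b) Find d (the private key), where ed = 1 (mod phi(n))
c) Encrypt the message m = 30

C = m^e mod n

Step 1: n = 13 * 17 = 221.
Step 2: phi(n) = (13-1)(17-1) = 12 * 16 = 192.
Step 3: Find d = 11^(-1) mod 192 = 35.
  Verify: 11 * 35 = 385 = 1 (mod 192).
Step 4: C = 30^11 mod 221 = 140.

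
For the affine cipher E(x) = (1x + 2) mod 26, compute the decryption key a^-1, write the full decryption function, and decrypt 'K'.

Step 1: Find a^-1, the modular inverse of 1 mod 26.
Step 2: We need 1 * a^-1 = 1 (mod 26).
Step 3: 1 * 1 = 1 = 0 * 26 + 1, so a^-1 = 1.
Step 4: D(y) = 1(y - 2) mod 26.
Step 5: Apply to 'K' (y = 10): D(10) = 1 * (10 - 2) mod 26 = 1 * 8 mod 26 = 8 -> 'I'.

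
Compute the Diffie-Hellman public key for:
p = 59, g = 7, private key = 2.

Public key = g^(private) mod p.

Step 1: A = g^a mod p = 7^2 mod 59.
  7^1 mod 59 = 7
  7^2 mod 59 = (7 * 7) mod 59 = 49
Result: A = 49.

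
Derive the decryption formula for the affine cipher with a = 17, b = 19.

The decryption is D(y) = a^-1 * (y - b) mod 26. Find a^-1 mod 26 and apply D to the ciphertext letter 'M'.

Step 1: Find a^-1, the modular inverse of 17 mod 26.
Step 2: We need 17 * a^-1 = 1 (mod 26).
Step 3: 17 * 23 = 391 = 15 * 26 + 1, so a^-1 = 23.
Step 4: D(y) = 23(y - 19) mod 26.
Step 5: Apply to 'M' (y = 12): D(12) = 23 * (12 - 19) mod 26 = 23 * -7 mod 26 = 21 -> 'V'.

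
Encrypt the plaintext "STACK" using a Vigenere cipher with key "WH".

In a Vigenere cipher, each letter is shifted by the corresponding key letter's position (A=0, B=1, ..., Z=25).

Step 1: Repeat key to match plaintext length:
  Plaintext: STACK
  Key:       WHWHW
Step 2: Encrypt each letter:
  S(18) + W(22) = (18+22) mod 26 = 14 = O
  T(19) + H(7) = (19+7) mod 26 = 0 = A
  A(0) + W(22) = (0+22) mod 26 = 22 = W
  C(2) + H(7) = (2+7) mod 26 = 9 = J
  K(10) + W(22) = (10+22) mod 26 = 6 = G
Ciphertext: OAWJG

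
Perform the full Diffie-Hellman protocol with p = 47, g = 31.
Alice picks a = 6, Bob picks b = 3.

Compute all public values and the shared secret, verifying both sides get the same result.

Step 1: A = g^a mod p = 31^6 mod 47 = 2.
Step 2: B = g^b mod p = 31^3 mod 47 = 40.
Step 3: Alice computes s = B^a mod p = 40^6 mod 47 = 8.
Step 4: Bob computes s = A^b mod p = 2^3 mod 47 = 8.
Both sides agree: shared secret = 8.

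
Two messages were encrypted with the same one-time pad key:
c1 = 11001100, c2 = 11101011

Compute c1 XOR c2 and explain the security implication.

Step 1: c1 XOR c2 = (m1 XOR k) XOR (m2 XOR k).
Step 2: By XOR associativity/commutativity: = m1 XOR m2 XOR k XOR k = m1 XOR m2.
Step 3: 11001100 XOR 11101011 = 00100111 = 39.
Step 4: The key cancels out! An attacker learns m1 XOR m2 = 39, revealing the relationship between plaintexts.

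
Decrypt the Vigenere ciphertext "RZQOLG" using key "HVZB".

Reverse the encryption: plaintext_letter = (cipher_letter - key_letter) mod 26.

Step 1: Extend key: HVZBHV
Step 2: Decrypt each letter (c - k) mod 26:
  R(17) - H(7) = (17-7) mod 26 = 10 = K
  Z(25) - V(21) = (25-21) mod 26 = 4 = E
  Q(16) - Z(25) = (16-25) mod 26 = 17 = R
  O(14) - B(1) = (14-1) mod 26 = 13 = N
  L(11) - H(7) = (11-7) mod 26 = 4 = E
  G(6) - V(21) = (6-21) mod 26 = 11 = L
Plaintext: KERNEL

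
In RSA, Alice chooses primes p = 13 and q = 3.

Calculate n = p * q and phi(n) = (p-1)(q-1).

Step 1: n = p * q = 13 * 3 = 39.
Step 2: phi(n) = (p-1)(q-1) = 12 * 2 = 24.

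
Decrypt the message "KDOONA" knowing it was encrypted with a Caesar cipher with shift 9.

Step 1: Reverse the shift by subtracting 9 from each letter position.
  K (position 10) -> position (10-9) mod 26 = 1 -> B
  D (position 3) -> position (3-9) mod 26 = 20 -> U
  O (position 14) -> position (14-9) mod 26 = 5 -> F
  O (position 14) -> position (14-9) mod 26 = 5 -> F
  N (position 13) -> position (13-9) mod 26 = 4 -> E
  A (position 0) -> position (0-9) mod 26 = 17 -> R
Decrypted message: BUFFER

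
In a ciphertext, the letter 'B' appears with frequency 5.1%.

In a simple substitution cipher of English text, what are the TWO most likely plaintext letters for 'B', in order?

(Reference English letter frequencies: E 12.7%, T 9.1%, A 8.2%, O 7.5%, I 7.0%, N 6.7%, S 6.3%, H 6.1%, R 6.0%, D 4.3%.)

Step 1: Observed frequency of 'B' is 5.1%.
Step 2: Compute distances to each reference frequency and sort:
  D (4.3%): difference = 0.8% <-- BEST
  R (6.0%): difference = 0.9% <-- RUNNER-UP
  H (6.1%): difference = 1.0%
  S (6.3%): difference = 1.2%
  N (6.7%): difference = 1.6%
Step 3: Most likely is 'D' (4.3%, diff 0.8%); second most likely is 'R' (6.0%, diff 0.9%).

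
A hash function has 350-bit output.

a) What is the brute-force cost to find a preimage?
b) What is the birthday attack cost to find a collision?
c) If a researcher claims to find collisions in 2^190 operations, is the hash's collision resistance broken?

Step 1: Preimage resistance requires brute-force of 2^350 operations.
Step 2: Collision resistance (birthday bound) = 2^(350/2) = 2^175.
Step 3: The claimed attack costs 2^190 operations.
Step 4: Since 2^190 >= 2^175, the claimed attack is no faster than the generic birthday attack, so this does not break collision resistance.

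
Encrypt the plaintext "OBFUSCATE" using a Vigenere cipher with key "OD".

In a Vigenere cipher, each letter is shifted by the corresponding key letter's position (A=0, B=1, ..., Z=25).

Step 1: Repeat key to match plaintext length:
  Plaintext: OBFUSCATE
  Key:       ODODODODO
Step 2: Encrypt each letter:
  O(14) + O(14) = (14+14) mod 26 = 2 = C
  B(1) + D(3) = (1+3) mod 26 = 4 = E
  F(5) + O(14) = (5+14) mod 26 = 19 = T
  U(20) + D(3) = (20+3) mod 26 = 23 = X
  S(18) + O(14) = (18+14) mod 26 = 6 = G
  C(2) + D(3) = (2+3) mod 26 = 5 = F
  A(0) + O(14) = (0+14) mod 26 = 14 = O
  T(19) + D(3) = (19+3) mod 26 = 22 = W
  E(4) + O(14) = (4+14) mod 26 = 18 = S
Ciphertext: CETXGFOWS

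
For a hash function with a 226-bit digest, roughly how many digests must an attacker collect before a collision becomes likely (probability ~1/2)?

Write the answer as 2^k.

Step 1: The birthday paradox gives collision probability ~50% after sqrt(2^n) = 2^(n/2) hashes.
Step 2: For 226-bit output: 2^(226/2) = 2^113.
Step 3: Approximately 2^113 hash computations needed.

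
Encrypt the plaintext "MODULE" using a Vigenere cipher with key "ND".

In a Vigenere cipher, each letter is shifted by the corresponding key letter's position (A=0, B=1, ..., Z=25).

Step 1: Repeat key to match plaintext length:
  Plaintext: MODULE
  Key:       NDNDND
Step 2: Encrypt each letter:
  M(12) + N(13) = (12+13) mod 26 = 25 = Z
  O(14) + D(3) = (14+3) mod 26 = 17 = R
  D(3) + N(13) = (3+13) mod 26 = 16 = Q
  U(20) + D(3) = (20+3) mod 26 = 23 = X
  L(11) + N(13) = (11+13) mod 26 = 24 = Y
  E(4) + D(3) = (4+3) mod 26 = 7 = H
Ciphertext: ZRQXYH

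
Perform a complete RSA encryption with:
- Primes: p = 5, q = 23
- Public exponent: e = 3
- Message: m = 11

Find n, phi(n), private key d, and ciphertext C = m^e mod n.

Step 1: n = 5 * 23 = 115.
Step 2: phi(n) = (5-1)(23-1) = 4 * 22 = 88.
Step 3: Find d = 3^(-1) mod 88 = 59.
  Verify: 3 * 59 = 177 = 1 (mod 88).
Step 4: C = 11^3 mod 115 = 66.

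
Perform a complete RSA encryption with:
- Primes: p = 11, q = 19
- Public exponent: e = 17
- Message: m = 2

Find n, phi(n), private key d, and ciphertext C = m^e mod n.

Step 1: n = 11 * 19 = 209.
Step 2: phi(n) = (11-1)(19-1) = 10 * 18 = 180.
Step 3: Find d = 17^(-1) mod 180 = 53.
  Verify: 17 * 53 = 901 = 1 (mod 180).
Step 4: C = 2^17 mod 209 = 29.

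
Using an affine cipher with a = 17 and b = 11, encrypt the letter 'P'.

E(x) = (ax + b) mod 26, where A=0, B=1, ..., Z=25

Step 1: Convert 'P' to number: x = 15.
Step 2: E(15) = (17 * 15 + 11) mod 26 = 266 mod 26 = 6.
Step 3: Convert 6 back to letter: G.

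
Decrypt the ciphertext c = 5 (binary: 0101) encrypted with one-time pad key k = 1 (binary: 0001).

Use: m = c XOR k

Step 1: XOR ciphertext with key:
  Ciphertext: 0101
  Key:        0001
  XOR:        0100
Step 2: Plaintext = 0100 = 4 in decimal.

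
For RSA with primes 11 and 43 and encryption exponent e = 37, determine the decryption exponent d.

Step 1: n = 11 * 43 = 473.
Step 2: phi(n) = 10 * 42 = 420.
Step 3: Find d such that 37 * d = 1 (mod 420).
Step 4: d = 37^(-1) mod 420 = 193.
Verification: 37 * 193 = 7141 = 17 * 420 + 1.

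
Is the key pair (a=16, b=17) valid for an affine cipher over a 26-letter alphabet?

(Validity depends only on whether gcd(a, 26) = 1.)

Step 1: Compute gcd(16, 26).
Step 2: gcd(16, 26) = 2.
Since gcd = 2 != 1, 16 shares a common factor with 26, so it cannot be used.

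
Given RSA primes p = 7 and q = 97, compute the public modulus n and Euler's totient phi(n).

Step 1: n = p * q = 7 * 97 = 679.
Step 2: phi(n) = (p-1)(q-1) = 6 * 96 = 576.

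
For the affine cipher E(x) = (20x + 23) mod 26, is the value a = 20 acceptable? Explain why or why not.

Step 1: Compute gcd(20, 26).
Step 2: gcd(20, 26) = 2.
Since gcd = 2 != 1, 20 shares a common factor with 26, so it cannot be used.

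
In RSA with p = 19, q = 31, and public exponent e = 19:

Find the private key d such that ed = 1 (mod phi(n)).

Step 1: n = 19 * 31 = 589.
Step 2: phi(n) = 18 * 30 = 540.
Step 3: Find d such that 19 * d = 1 (mod 540).
Step 4: d = 19^(-1) mod 540 = 199.
Verification: 19 * 199 = 3781 = 7 * 540 + 1.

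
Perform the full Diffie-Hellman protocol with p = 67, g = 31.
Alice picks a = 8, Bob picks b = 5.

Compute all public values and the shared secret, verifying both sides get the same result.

Step 1: A = g^a mod p = 31^8 mod 67 = 49.
Step 2: B = g^b mod p = 31^5 mod 67 = 51.
Step 3: Alice computes s = B^a mod p = 51^8 mod 67 = 33.
Step 4: Bob computes s = A^b mod p = 49^5 mod 67 = 33.
Both sides agree: shared secret = 33.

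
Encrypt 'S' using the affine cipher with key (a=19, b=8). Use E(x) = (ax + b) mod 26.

Step 1: Convert 'S' to number: x = 18.
Step 2: E(18) = (19 * 18 + 8) mod 26 = 350 mod 26 = 12.
Step 3: Convert 12 back to letter: M.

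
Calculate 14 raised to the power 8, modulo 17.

Step 1: Compute 14^8 mod 17 step by step, reducing modulo 17 at each step.
  14^1 mod 17 = 14
  14^2 mod 17 = (14 * 14) mod 17 = 9
  14^3 mod 17 = (9 * 14) mod 17 = 7
  14^4 mod 17 = (7 * 14) mod 17 = 13
  14^5 mod 17 = (13 * 14) mod 17 = 12
  14^6 mod 17 = (12 * 14) mod 17 = 15
  14^7 mod 17 = (15 * 14) mod 17 = 6
  14^8 mod 17 = (6 * 14) mod 17 = 16
Step 2: Result = 16.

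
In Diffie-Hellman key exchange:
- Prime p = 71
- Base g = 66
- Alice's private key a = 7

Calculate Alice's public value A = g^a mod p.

Step 1: A = g^a mod p = 66^7 mod 71.
  66^1 mod 71 = 66
  66^2 mod 71 = (66 * 66) mod 71 = 25
  66^3 mod 71 = (25 * 66) mod 71 = 17
  66^4 mod 71 = (17 * 66) mod 71 = 57
  66^5 mod 71 = (57 * 66) mod 71 = 70
  66^6 mod 71 = (70 * 66) mod 71 = 5
  66^7 mod 71 = (5 * 66) mod 71 = 46
Result: A = 46.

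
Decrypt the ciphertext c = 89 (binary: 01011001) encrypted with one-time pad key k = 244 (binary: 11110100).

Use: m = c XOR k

Step 1: XOR ciphertext with key:
  Ciphertext: 01011001
  Key:        11110100
  XOR:        10101101
Step 2: Plaintext = 10101101 = 173 in decimal.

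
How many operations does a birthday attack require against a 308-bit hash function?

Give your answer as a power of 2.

Step 1: The birthday paradox gives collision probability ~50% after sqrt(2^n) = 2^(n/2) hashes.
Step 2: For 308-bit output: 2^(308/2) = 2^154.
Step 3: Approximately 2^154 hash computations needed.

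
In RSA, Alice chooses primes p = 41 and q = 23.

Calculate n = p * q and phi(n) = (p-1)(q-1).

Step 1: n = p * q = 41 * 23 = 943.
Step 2: phi(n) = (p-1)(q-1) = 40 * 22 = 880.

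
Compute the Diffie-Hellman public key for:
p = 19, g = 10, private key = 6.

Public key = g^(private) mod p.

Step 1: A = g^a mod p = 10^6 mod 19.
  10^1 mod 19 = 10
  10^2 mod 19 = (10 * 10) mod 19 = 5
  10^3 mod 19 = (5 * 10) mod 19 = 12
  10^4 mod 19 = (12 * 10) mod 19 = 6
  10^5 mod 19 = (6 * 10) mod 19 = 3
  10^6 mod 19 = (3 * 10) mod 19 = 11
Result: A = 11.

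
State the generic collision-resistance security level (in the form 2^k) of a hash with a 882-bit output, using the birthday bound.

Step 1: The birthday paradox gives collision probability ~50% after sqrt(2^n) = 2^(n/2) hashes.
Step 2: For 882-bit output: 2^(882/2) = 2^441.
Step 3: Approximately 2^441 hash computations needed.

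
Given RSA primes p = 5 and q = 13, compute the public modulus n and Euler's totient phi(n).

Step 1: n = p * q = 5 * 13 = 65.
Step 2: phi(n) = (p-1)(q-1) = 4 * 12 = 48.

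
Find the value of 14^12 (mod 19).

Step 1: Compute 14^12 mod 19 step by step, reducing modulo 19 at each step.
  14^1 mod 19 = 14
  14^2 mod 19 = (14 * 14) mod 19 = 6
  14^3 mod 19 = (6 * 14) mod 19 = 8
  14^4 mod 19 = (8 * 14) mod 19 = 17
  14^5 mod 19 = (17 * 14) mod 19 = 10
  14^6 mod 19 = (10 * 14) mod 19 = 7
  14^7 mod 19 = (7 * 14) mod 19 = 3
  14^8 mod 19 = (3 * 14) mod 19 = 4
  14^9 mod 19 = (4 * 14) mod 19 = 18
  14^10 mod 19 = (18 * 14) mod 19 = 5
  14^11 mod 19 = (5 * 14) mod 19 = 13
  14^12 mod 19 = (13 * 14) mod 19 = 11
Step 2: Result = 11.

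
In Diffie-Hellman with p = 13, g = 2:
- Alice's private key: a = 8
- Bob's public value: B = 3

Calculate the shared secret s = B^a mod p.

Step 1: s = B^a mod p = 3^8 mod 13.
  3^1 mod 13 = 3
  3^2 mod 13 = (3 * 3) mod 13 = 9
  3^3 mod 13 = (9 * 3) mod 13 = 1
  3^4 mod 13 = (1 * 3) mod 13 = 3
  3^5 mod 13 = (3 * 3) mod 13 = 9
  3^6 mod 13 = (9 * 3) mod 13 = 1
  3^7 mod 13 = (1 * 3) mod 13 = 3
  3^8 mod 13 = (3 * 3) mod 13 = 9
Result: shared secret = 9.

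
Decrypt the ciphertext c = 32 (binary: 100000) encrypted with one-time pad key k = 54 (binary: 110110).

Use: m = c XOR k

Step 1: XOR ciphertext with key:
  Ciphertext: 100000
  Key:        110110
  XOR:        010110
Step 2: Plaintext = 010110 = 22 in decimal.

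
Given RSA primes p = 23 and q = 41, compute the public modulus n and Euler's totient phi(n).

Step 1: n = p * q = 23 * 41 = 943.
Step 2: phi(n) = (p-1)(q-1) = 22 * 40 = 880.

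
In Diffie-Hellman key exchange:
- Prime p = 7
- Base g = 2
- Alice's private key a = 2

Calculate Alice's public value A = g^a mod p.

Step 1: A = g^a mod p = 2^2 mod 7.
  2^1 mod 7 = 2
  2^2 mod 7 = (2 * 2) mod 7 = 4
Result: A = 4.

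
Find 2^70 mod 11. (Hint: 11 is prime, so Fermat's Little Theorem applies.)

Step 1: Since 11 is prime, by Fermat's Little Theorem: 2^10 = 1 (mod 11).
Step 2: Reduce exponent: 70 mod 10 = 0.
Step 3: So 2^70 = 2^0 (mod 11).
Step 4: 2^0 mod 11 = 1.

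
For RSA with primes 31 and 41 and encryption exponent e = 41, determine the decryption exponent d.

Step 1: n = 31 * 41 = 1271.
Step 2: phi(n) = 30 * 40 = 1200.
Step 3: Find d such that 41 * d = 1 (mod 1200).
Step 4: d = 41^(-1) mod 1200 = 761.
Verification: 41 * 761 = 31201 = 26 * 1200 + 1.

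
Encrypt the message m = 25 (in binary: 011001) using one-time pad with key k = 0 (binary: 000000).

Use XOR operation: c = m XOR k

Step 1: Write out the XOR operation bit by bit:
  Message: 011001
  Key:     000000
  XOR:     011001
Step 2: Convert to decimal: 011001 = 25.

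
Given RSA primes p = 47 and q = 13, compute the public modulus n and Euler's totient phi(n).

Step 1: n = p * q = 47 * 13 = 611.
Step 2: phi(n) = (p-1)(q-1) = 46 * 12 = 552.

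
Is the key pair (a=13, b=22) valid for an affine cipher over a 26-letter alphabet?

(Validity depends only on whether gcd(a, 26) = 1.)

Step 1: Compute gcd(13, 26).
Step 2: gcd(13, 26) = 13.
Since gcd = 13 != 1, 13 shares a common factor with 26, so it cannot be used.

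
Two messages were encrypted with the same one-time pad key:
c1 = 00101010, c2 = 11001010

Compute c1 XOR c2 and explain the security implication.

Step 1: c1 XOR c2 = (m1 XOR k) XOR (m2 XOR k).
Step 2: By XOR associativity/commutativity: = m1 XOR m2 XOR k XOR k = m1 XOR m2.
Step 3: 00101010 XOR 11001010 = 11100000 = 224.
Step 4: The key cancels out! An attacker learns m1 XOR m2 = 224, revealing the relationship between plaintexts.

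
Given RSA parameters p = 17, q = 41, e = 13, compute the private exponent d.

Step 1: n = 17 * 41 = 697.
Step 2: phi(n) = 16 * 40 = 640.
Step 3: Find d such that 13 * d = 1 (mod 640).
Step 4: d = 13^(-1) mod 640 = 197.
Verification: 13 * 197 = 2561 = 4 * 640 + 1.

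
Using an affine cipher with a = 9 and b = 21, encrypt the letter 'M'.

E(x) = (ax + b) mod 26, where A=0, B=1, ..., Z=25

Step 1: Convert 'M' to number: x = 12.
Step 2: E(12) = (9 * 12 + 21) mod 26 = 129 mod 26 = 25.
Step 3: Convert 25 back to letter: Z.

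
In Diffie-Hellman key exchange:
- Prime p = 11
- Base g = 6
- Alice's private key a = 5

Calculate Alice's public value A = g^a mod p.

Step 1: A = g^a mod p = 6^5 mod 11.
  6^1 mod 11 = 6
  6^2 mod 11 = (6 * 6) mod 11 = 3
  6^3 mod 11 = (3 * 6) mod 11 = 7
  6^4 mod 11 = (7 * 6) mod 11 = 9
  6^5 mod 11 = (9 * 6) mod 11 = 10
Result: A = 10.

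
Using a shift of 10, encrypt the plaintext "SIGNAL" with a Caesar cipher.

Step 1: For each letter, shift forward by 10 positions (mod 26).
  S (position 18) -> position (18+10) mod 26 = 2 -> C
  I (position 8) -> position (8+10) mod 26 = 18 -> S
  G (position 6) -> position (6+10) mod 26 = 16 -> Q
  N (position 13) -> position (13+10) mod 26 = 23 -> X
  A (position 0) -> position (0+10) mod 26 = 10 -> K
  L (position 11) -> position (11+10) mod 26 = 21 -> V
Result: CSQXKV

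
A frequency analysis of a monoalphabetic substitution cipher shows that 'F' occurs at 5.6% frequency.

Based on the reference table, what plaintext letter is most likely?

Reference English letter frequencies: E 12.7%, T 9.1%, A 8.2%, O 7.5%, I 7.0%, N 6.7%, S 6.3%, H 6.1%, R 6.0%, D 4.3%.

Step 1: The observed frequency is 5.6%.
Step 2: Compare with English frequencies:
  E: 12.7% (difference: 7.1%)
  T: 9.1% (difference: 3.5%)
  A: 8.2% (difference: 2.6%)
  O: 7.5% (difference: 1.9%)
  I: 7.0% (difference: 1.4%)
  N: 6.7% (difference: 1.1%)
  S: 6.3% (difference: 0.7%)
  H: 6.1% (difference: 0.5%)
  R: 6.0% (difference: 0.4%) <-- closest
  D: 4.3% (difference: 1.3%)
Step 3: 'F' most likely represents 'R' (frequency 6.0%).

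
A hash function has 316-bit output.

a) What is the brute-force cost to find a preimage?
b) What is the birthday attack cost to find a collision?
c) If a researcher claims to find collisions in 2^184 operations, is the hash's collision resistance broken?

Step 1: Preimage resistance requires brute-force of 2^316 operations.
Step 2: Collision resistance (birthday bound) = 2^(316/2) = 2^158.
Step 3: The claimed attack costs 2^184 operations.
Step 4: Since 2^184 >= 2^158, the claimed attack is no faster than the generic birthday attack, so this does not break collision resistance.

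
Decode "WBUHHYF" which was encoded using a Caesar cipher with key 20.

Step 1: Reverse the shift by subtracting 20 from each letter position.
  W (position 22) -> position (22-20) mod 26 = 2 -> C
  B (position 1) -> position (1-20) mod 26 = 7 -> H
  U (position 20) -> position (20-20) mod 26 = 0 -> A
  H (position 7) -> position (7-20) mod 26 = 13 -> N
  H (position 7) -> position (7-20) mod 26 = 13 -> N
  Y (position 24) -> position (24-20) mod 26 = 4 -> E
  F (position 5) -> position (5-20) mod 26 = 11 -> L
Decrypted message: CHANNEL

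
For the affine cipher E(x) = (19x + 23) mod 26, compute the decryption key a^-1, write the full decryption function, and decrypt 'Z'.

Step 1: Find a^-1, the modular inverse of 19 mod 26.
Step 2: We need 19 * a^-1 = 1 (mod 26).
Step 3: 19 * 11 = 209 = 8 * 26 + 1, so a^-1 = 11.
Step 4: D(y) = 11(y - 23) mod 26.
Step 5: Apply to 'Z' (y = 25): D(25) = 11 * (25 - 23) mod 26 = 11 * 2 mod 26 = 22 -> 'W'.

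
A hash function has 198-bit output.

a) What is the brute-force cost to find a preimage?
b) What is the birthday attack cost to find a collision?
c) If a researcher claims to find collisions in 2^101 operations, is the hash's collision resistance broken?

Step 1: Preimage resistance requires brute-force of 2^198 operations.
Step 2: Collision resistance (birthday bound) = 2^(198/2) = 2^99.
Step 3: The claimed attack costs 2^101 operations.
Step 4: Since 2^101 >= 2^99, the claimed attack is no faster than the generic birthday attack, so this does not break collision resistance.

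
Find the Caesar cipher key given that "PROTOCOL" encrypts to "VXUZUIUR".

Step 1: Compare first letters: P (position 15) -> V (position 21).
Step 2: Shift = (21 - 15) mod 26 = 6.
The shift value is 6.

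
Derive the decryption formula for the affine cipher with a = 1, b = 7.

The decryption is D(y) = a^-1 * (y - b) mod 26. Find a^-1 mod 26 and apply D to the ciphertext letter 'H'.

Step 1: Find a^-1, the modular inverse of 1 mod 26.
Step 2: We need 1 * a^-1 = 1 (mod 26).
Step 3: 1 * 1 = 1 = 0 * 26 + 1, so a^-1 = 1.
Step 4: D(y) = 1(y - 7) mod 26.
Step 5: Apply to 'H' (y = 7): D(7) = 1 * (7 - 7) mod 26 = 1 * 0 mod 26 = 0 -> 'A'.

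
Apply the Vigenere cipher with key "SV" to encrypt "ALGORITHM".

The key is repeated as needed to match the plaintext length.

Step 1: Repeat key to match plaintext length:
  Plaintext: ALGORITHM
  Key:       SVSVSVSVS
Step 2: Encrypt each letter:
  A(0) + S(18) = (0+18) mod 26 = 18 = S
  L(11) + V(21) = (11+21) mod 26 = 6 = G
  G(6) + S(18) = (6+18) mod 26 = 24 = Y
  O(14) + V(21) = (14+21) mod 26 = 9 = J
  R(17) + S(18) = (17+18) mod 26 = 9 = J
  I(8) + V(21) = (8+21) mod 26 = 3 = D
  T(19) + S(18) = (19+18) mod 26 = 11 = L
  H(7) + V(21) = (7+21) mod 26 = 2 = C
  M(12) + S(18) = (12+18) mod 26 = 4 = E
Ciphertext: SGYJJDLCE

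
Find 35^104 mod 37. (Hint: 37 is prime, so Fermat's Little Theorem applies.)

Step 1: Since 37 is prime, by Fermat's Little Theorem: 35^36 = 1 (mod 37).
Step 2: Reduce exponent: 104 mod 36 = 32.
Step 3: So 35^104 = 35^32 (mod 37).
Step 4: 35^32 mod 37 = 7.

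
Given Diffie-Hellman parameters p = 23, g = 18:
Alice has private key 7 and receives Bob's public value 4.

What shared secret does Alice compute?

Step 1: s = B^a mod p = 4^7 mod 23.
  4^1 mod 23 = 4
  4^2 mod 23 = (4 * 4) mod 23 = 16
  4^3 mod 23 = (16 * 4) mod 23 = 18
  4^4 mod 23 = (18 * 4) mod 23 = 3
  4^5 mod 23 = (3 * 4) mod 23 = 12
  4^6 mod 23 = (12 * 4) mod 23 = 2
  4^7 mod 23 = (2 * 4) mod 23 = 8
Result: shared secret = 8.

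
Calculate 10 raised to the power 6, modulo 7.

Step 1: Compute 10^6 mod 7 step by step, reducing modulo 7 at each step.
  10^1 mod 7 = 3
  10^2 mod 7 = (3 * 10) mod 7 = 2
  10^3 mod 7 = (2 * 10) mod 7 = 6
  10^4 mod 7 = (6 * 10) mod 7 = 4
  10^5 mod 7 = (4 * 10) mod 7 = 5
  10^6 mod 7 = (5 * 10) mod 7 = 1
Step 2: Result = 1.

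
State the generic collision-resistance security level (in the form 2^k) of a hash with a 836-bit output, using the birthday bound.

Step 1: The birthday paradox gives collision probability ~50% after sqrt(2^n) = 2^(n/2) hashes.
Step 2: For 836-bit output: 2^(836/2) = 2^418.
Step 3: Approximately 2^418 hash computations needed.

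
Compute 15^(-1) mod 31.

Step 1: We need x such that 15 * x = 1 (mod 31).
Step 2: Using the extended Euclidean algorithm or trial:
  15 * 29 = 435 = 14 * 31 + 1.
Step 3: Since 435 mod 31 = 1, the inverse is x = 29.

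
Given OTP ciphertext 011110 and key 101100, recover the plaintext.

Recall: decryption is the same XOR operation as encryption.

Step 1: XOR ciphertext with key:
  Ciphertext: 011110
  Key:        101100
  XOR:        110010
Step 2: Plaintext = 110010 = 50 in decimal.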